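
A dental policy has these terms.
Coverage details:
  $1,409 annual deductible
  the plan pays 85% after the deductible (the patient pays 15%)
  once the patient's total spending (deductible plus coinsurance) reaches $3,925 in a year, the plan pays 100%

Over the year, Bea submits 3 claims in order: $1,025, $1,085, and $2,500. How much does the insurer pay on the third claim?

$2,125

Claim 1 ($1,025): entire amount goes to the deductible. Patient owes $1,025 (running OOP $1,025). Plan pays $1,025 − $1,025 = $0.
Claim 2 ($1,085): $384 to deductible, leaving $701; 15% of $701 = $105.15. Patient pays $489.15; OOP now $1,514.15. Insurer: $1,085 − $489.15 = $595.85.
Claim 3 ($2,500): deductible already satisfied, so patient's share is 15% × $2,500 = $375. Patient pays $375; OOP now $1,889.15. Plan pays $2,500 − $375 = $2,125.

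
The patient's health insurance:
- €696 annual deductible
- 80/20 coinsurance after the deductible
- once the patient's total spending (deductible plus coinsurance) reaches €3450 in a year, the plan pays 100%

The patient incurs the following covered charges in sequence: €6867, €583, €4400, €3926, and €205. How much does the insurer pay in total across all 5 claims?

€12531

Claim 1 — €6867: €696 to deductible, leaving €6171; patient's 20% is €1234.20. Cost to patient: €1930.20. OOP to date €1930.20. Insurer: €6867 − €1930.20 = €4936.80.
Claim 2 — €583: deductible already satisfied, so patient's share is 20% × €583 = €116.60. Patient pays €116.60; OOP now €2046.80. Insurer: €583 − €116.60 = €466.40.
Claim 3 — €4400: 20% coinsurance on €4400 = €880. Patient owes €880 (running OOP €2926.80). Plan pays €4400 − €880 = €3520.
Claim 4 — €3926: deductible met; 20% of €3926 = €785.20. Adding that to €2926.80 gives €3712, past the €3450 cap; patient pays only €3450 − €2926.80 = €523.20. Insurer: €3926 − €523.20 = €3402.80.
Claim 5 — €205: deductible met; 20% of €205 = €41. Adding that to €3450 gives €3491, past the €3450 cap; patient pays only €3450 − €3450 = €0. Plan pays €205 − €0 = €205.
Insurer total: €4936.80 + €466.40 + €3520 + €3402.80 + €205 = €12531.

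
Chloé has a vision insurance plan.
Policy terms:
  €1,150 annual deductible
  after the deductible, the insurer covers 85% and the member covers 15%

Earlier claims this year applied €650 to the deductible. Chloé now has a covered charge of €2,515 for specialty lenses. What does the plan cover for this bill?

Remaining deductible: €1,150 − €650 = €500.
That leaves €2,515 − €500 = €2,015 for coinsurance.
Member's 15% share of €2,015 is €302.25.
Member responsibility: €500 + €302.25 = €802.25.
The insurer covers the remainder: €2,515 − €802.25 = €1,712.75.

€1,712.75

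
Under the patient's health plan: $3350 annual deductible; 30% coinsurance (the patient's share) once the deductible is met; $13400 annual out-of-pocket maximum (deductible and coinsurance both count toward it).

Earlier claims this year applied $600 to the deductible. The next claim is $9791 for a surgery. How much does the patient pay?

$4862.30

$600 of the $3350 deductible is already met, leaving $2750.
The remaining $7041 (= $9791 − $2750) moves to coinsurance.
Coinsurance: $7041 × 30% = $2112.30.
That puts the patient's cost at $2750 + $2112.30 = $4862.30 before any cap.
Total out-of-pocket so far would be $600 + $4862.30 = $5462.30, below the $13400 cap — no reduction.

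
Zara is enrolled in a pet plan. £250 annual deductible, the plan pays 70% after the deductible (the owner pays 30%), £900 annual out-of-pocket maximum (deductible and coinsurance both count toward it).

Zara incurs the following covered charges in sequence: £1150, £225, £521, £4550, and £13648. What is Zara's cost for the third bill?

Claim 1 — £1150: deductible takes £250, £900 remains; coinsurance £900 × 30% = £270. Owner owes £520 (running OOP £520).
Claim 2 — £225: deductible met; 30% of £225 = £67.50. Owner pays £67.50; OOP now £587.50.
Claim 3 — £521: 30% coinsurance on £521 = £156.30. Owner pays £156.30; OOP now £743.80.

£156.30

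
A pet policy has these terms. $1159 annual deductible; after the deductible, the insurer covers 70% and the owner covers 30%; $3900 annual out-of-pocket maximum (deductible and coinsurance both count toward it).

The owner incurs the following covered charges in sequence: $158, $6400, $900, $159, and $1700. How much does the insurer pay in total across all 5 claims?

$5710.60

Bill 1, $158: all of it applies to the deductible. Owner owes $158 (running OOP $158). Plan pays $158 − $158 = $0.
Bill 2, $6400: $1001 to deductible, leaving $5399; 30% of $5399 = $1619.70. Owner pays $2620.70; OOP now $2778.70. Insurer: $6400 − $2620.70 = $3779.30.
Bill 3, $900: deductible already satisfied, so owner's share is 30% × $900 = $270. Owner pays $270; OOP now $3048.70. Insurer: $900 − $270 = $630.
Bill 4, $159: deductible already satisfied, so owner's share is 30% × $159 = $47.70. Owner pays $47.70; OOP now $3096.40. Plan pays $159 − $47.70 = $111.30.
Bill 5, $1700: deductible met; 30% of $1700 = $510. Cost to owner: $510. OOP to date $3606.40. Insurer: $1700 − $510 = $1190.
Insurer total = bills − owner's total = $9317 − $3606.40 = $5710.60.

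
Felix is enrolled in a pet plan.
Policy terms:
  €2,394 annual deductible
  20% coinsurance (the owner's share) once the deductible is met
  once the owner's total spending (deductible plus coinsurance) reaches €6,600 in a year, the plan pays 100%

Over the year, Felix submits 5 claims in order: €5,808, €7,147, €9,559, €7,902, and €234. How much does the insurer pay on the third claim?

€7,647.20

Bill 1, €5,808: deductible takes €2,394, €3,414 remains; 20% of €3,414 = €682.80. Owner owes €3,076.80 (running OOP €3,076.80). Plan pays €5,808 − €3,076.80 = €2,731.20.
Bill 2, €7,147: 20% coinsurance on €7,147 = €1,429.40. Owner pays €1,429.40; OOP now €4,506.20. Insurer: €7,147 − €1,429.40 = €5,717.60.
Bill 3, €9,559: deductible already satisfied, so owner's share is 20% × €9,559 = €1,911.80. Cost to owner: €1,911.80. OOP to date €6,418. Plan pays €9,559 − €1,911.80 = €7,647.20.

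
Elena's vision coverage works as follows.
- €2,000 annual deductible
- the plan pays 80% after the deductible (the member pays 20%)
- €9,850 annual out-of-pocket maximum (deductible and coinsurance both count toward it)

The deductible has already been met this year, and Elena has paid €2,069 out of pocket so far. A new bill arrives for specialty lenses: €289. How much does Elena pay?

€57.80

The deductible is already satisfied, so the full bill goes to coinsurance.
20% of €289 = €57.80 falls to the member.
Year-to-date out-of-pocket becomes €2,069 + €57.80 = €2,126.80, still under the €9,850 maximum, so no cap applies.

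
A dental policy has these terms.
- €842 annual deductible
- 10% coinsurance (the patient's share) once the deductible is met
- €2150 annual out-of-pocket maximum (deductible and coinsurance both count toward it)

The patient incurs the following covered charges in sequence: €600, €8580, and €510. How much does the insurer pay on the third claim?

€459

Claim 1 — €600: all of it applies to the deductible. Patient pays €600; OOP now €600. Insurer: €600 − €600 = €0.
Claim 2 — €8580: deductible takes €242, €8338 remains; patient's 10% is €833.80. Cost to patient: €1075.80. OOP to date €1675.80. Insurer: €8580 − €1075.80 = €7504.20.
Claim 3 — €510: deductible already satisfied, so patient's share is 10% × €510 = €51. Patient owes €51 (running OOP €1726.80). Insurer: €510 − €51 = €459.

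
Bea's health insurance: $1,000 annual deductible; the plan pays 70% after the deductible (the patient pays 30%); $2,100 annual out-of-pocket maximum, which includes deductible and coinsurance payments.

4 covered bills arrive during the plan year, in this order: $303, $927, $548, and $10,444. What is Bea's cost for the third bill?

#1 ($303): fully absorbed by the deductible. Patient owes $303 (running OOP $303).
#2 ($927): deductible takes $697, $230 remains; patient's 30% is $69. Patient pays $766; OOP now $1,069.
#3 ($548): 30% coinsurance on $548 = $164.40. Cost to patient: $164.40. OOP to date $1,233.40.

$164.40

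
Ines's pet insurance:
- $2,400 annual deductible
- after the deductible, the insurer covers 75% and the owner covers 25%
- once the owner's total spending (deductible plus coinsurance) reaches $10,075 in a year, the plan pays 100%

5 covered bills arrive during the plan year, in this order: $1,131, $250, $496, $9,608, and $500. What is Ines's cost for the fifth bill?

Claim 1 ($1,131): entire amount goes to the deductible. Owner owes $1,131 (running OOP $1,131).
Claim 2 ($250): all of it applies to the deductible. Owner owes $250 (running OOP $1,381).
Claim 3 ($496): fully absorbed by the deductible. Cost to owner: $496. OOP to date $1,877.
Claim 4 ($9,608): $523 finishes the deductible; $9,085 goes to coinsurance; 25% of $9,085 = $2,271.25. Cost to owner: $2,794.25. OOP to date $4,671.25.
Claim 5 ($500): deductible already satisfied, so owner's share is 25% × $500 = $125. Owner pays $125; OOP now $4,796.25.

$125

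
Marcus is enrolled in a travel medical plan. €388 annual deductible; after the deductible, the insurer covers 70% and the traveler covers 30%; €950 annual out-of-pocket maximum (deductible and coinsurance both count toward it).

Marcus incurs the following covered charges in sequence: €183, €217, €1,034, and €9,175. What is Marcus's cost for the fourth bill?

Claim 1 — €183: fully absorbed by the deductible. Traveler pays €183; OOP now €183.
Claim 2 — €217: deductible takes €205, €12 remains; coinsurance €12 × 30% = €3.60. Traveler owes €208.60 (running OOP €391.60).
Claim 3 — €1,034: 30% coinsurance on €1,034 = €310.20. Cost to traveler: €310.20. OOP to date €701.80.
Claim 4 — €9,175: deductible met; 30% of €9,175 = €2,752.50. Adding that to €701.80 gives €3,454.30, past the €950 cap; traveler pays only €950 − €701.80 = €248.20.

€248.20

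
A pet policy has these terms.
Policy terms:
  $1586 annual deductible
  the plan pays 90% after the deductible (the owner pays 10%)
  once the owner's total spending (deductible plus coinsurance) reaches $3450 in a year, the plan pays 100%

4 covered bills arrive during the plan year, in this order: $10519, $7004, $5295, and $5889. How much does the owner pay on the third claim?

Bill 1, $10519: $1586 finishes the deductible; $8933 goes to coinsurance; owner's 10% is $893.30. Owner owes $2479.30 (running OOP $2479.30).
Bill 2, $7004: 10% coinsurance on $7004 = $700.40. Cost to owner: $700.40. OOP to date $3179.70.
Bill 3, $5295: deductible met; 10% of $5295 = $529.50. OOP would hit $3709.20 > $3450, so the cap limits the owner to $3450 − $3179.70 = $270.30.

$270.30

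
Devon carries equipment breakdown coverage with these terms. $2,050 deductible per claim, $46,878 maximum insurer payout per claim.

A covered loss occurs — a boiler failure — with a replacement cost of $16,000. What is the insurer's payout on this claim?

Subtract the deductible: $16,000 − $2,050 = $13,950.
$13,950 ≤ $46,878, so the limit doesn't bind; insurer pays $13,950.

$13,950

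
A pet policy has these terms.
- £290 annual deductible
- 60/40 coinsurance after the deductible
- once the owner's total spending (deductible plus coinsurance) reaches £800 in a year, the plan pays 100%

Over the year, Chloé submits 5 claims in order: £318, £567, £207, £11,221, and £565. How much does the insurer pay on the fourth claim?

Claim 1 — £318: £290 to deductible, leaving £28; 40% of £28 = £11.20. Cost to owner: £301.20. OOP to date £301.20. Insurer: £318 − £301.20 = £16.80.
Claim 2 — £567: deductible already satisfied, so owner's share is 40% × £567 = £226.80. Owner pays £226.80; OOP now £528. Insurer: £567 − £226.80 = £340.20.
Claim 3 — £207: deductible already satisfied, so owner's share is 40% × £207 = £82.80. Owner owes £82.80 (running OOP £610.80). Insurer: £207 − £82.80 = £124.20.
Claim 4 — £11,221: deductible already satisfied, so owner's share is 40% × £11,221 = £4,488.40. That would push OOP to £5,099.20, over the £800 cap, so owner pays £800 − £610.80 = £189.20. Insurer: £11,221 − £189.20 = £11,031.80.

£11,031.80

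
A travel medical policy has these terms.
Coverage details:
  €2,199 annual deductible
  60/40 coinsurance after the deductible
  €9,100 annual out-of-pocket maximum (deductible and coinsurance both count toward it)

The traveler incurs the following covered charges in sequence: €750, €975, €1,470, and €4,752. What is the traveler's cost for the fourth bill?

€1,900.80

Bill 1, €750: entire amount goes to the deductible. Traveler pays €750; OOP now €750.
Bill 2, €975: all of it applies to the deductible. Traveler owes €975 (running OOP €1,725).
Bill 3, €1,470: €474 to deductible, leaving €996; coinsurance €996 × 40% = €398.40. Cost to traveler: €872.40. OOP to date €2,597.40.
Bill 4, €4,752: deductible met; 40% of €4,752 = €1,900.80. Traveler pays €1,900.80; OOP now €4,498.20.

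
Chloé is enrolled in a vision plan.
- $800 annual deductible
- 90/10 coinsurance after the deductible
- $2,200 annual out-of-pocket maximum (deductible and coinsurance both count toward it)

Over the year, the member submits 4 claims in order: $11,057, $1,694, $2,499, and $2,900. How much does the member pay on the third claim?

$204.90

Claim 1 ($11,057): $800 to deductible, leaving $10,257; coinsurance $10,257 × 10% = $1,025.70. Cost to member: $1,825.70. OOP to date $1,825.70.
Claim 2 ($1,694): deductible met; 10% of $1,694 = $169.40. Member pays $169.40; OOP now $1,995.10.
Claim 3 ($2,499): deductible met; 10% of $2,499 = $249.90. OOP would hit $2,245 > $2,200, so the cap limits the member to $2,200 − $1,995.10 = $204.90.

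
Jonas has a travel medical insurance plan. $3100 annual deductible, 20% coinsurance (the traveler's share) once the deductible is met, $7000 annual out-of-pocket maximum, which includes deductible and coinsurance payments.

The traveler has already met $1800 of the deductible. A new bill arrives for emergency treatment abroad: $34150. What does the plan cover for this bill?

$28950

Deductible still to meet: $3100 − $1800 = $1300.
After the $1300 deductible portion, $34150 − $1300 = $32850 is subject to coinsurance.
Coinsurance: $32850 × 20% = $6570.
So the traveler owes $1300 + $6570 = $7870 before any cap.
Year-to-date out-of-pocket would reach $1800 + $7870 = $9670, above the $7000 maximum, so the traveler pays only $7000 − $1800 = $5200.
Insurer pays the balance: $34150 − $5200 = $28950.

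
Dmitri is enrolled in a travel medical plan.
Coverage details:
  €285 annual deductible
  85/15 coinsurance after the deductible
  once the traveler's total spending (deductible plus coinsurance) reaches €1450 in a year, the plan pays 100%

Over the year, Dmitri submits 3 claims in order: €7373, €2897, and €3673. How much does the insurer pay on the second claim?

€2795.20

Bill 1, €7373: €285 finishes the deductible; €7088 goes to coinsurance; traveler's 15% is €1063.20. Cost to traveler: €1348.20. OOP to date €1348.20. Insurer: €7373 − €1348.20 = €6024.80.
Bill 2, €2897: deductible already satisfied, so traveler's share is 15% × €2897 = €434.55. That would push OOP to €1782.75, over the €1450 cap, so traveler pays €1450 − €1348.20 = €101.80. Plan pays €2897 − €101.80 = €2795.20.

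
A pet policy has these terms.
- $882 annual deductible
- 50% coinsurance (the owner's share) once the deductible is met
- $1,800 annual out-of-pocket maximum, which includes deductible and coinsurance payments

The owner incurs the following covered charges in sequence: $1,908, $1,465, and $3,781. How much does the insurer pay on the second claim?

Claim 1 — $1,908: $882 to deductible, leaving $1,026; coinsurance $1,026 × 50% = $513. Cost to owner: $1,395. OOP to date $1,395. Insurer: $1,908 − $1,395 = $513.
Claim 2 — $1,465: 50% coinsurance on $1,465 = $732.50. OOP would hit $2,127.50 > $1,800, so the cap limits the owner to $1,800 − $1,395 = $405. Insurer: $1,465 − $405 = $1,060.

$1,060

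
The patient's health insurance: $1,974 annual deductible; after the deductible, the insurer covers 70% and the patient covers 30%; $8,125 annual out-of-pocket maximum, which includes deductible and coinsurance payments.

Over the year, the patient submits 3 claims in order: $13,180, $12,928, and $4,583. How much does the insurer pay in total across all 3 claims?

#1 ($13,180): $1,974 finishes the deductible; $11,206 goes to coinsurance; coinsurance $11,206 × 30% = $3,361.80. Patient owes $5,335.80 (running OOP $5,335.80). Insurer: $13,180 − $5,335.80 = $7,844.20.
#2 ($12,928): 30% coinsurance on $12,928 = $3,878.40. That would push OOP to $9,214.20, over the $8,125 cap, so patient pays $8,125 − $5,335.80 = $2,789.20. Plan pays $12,928 − $2,789.20 = $10,138.80.
#3 ($4,583): deductible already satisfied, so patient's share is 30% × $4,583 = $1,374.90. OOP would hit $9,499.90 > $8,125, so the cap limits the patient to $8,125 − $8,125 = $0. Plan pays $4,583 − $0 = $4,583.
Insurer total = bills − patient's total = $30,691 − $8,125 = $22,566.

$22,566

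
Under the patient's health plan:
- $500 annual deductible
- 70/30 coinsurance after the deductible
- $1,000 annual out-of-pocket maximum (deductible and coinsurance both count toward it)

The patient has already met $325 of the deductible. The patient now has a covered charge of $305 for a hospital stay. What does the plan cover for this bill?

Deductible still to meet: $500 − $325 = $175.
After the $175 deductible portion, $305 − $175 = $130 is subject to coinsurance.
30% of $130 = $39 falls to the patient.
That puts the patient's cost at $175 + $39 = $214 before any cap.
Total out-of-pocket so far would be $325 + $214 = $539, below the $1,000 cap — no reduction.
The insurer covers the remainder: $305 − $214 = $91.

$91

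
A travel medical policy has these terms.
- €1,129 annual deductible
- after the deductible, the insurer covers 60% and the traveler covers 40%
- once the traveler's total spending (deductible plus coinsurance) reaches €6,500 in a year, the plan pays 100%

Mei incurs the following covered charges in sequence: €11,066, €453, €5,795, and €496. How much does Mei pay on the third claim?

Claim 1 (€11,066): €1,129 finishes the deductible; €9,937 goes to coinsurance; traveler's 40% is €3,974.80. Cost to traveler: €5,103.80. OOP to date €5,103.80.
Claim 2 (€453): deductible met; 40% of €453 = €181.20. Cost to traveler: €181.20. OOP to date €5,285.
Claim 3 (€5,795): deductible met; 40% of €5,795 = €2,318. OOP would hit €7,603 > €6,500, so the cap limits the traveler to €6,500 − €5,285 = €1,215.

€1,215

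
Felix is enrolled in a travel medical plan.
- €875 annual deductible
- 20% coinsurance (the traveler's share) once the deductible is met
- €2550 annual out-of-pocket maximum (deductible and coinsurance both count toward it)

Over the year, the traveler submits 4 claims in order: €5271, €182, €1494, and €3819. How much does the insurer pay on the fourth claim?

Claim 1 (€5271): deductible takes €875, €4396 remains; 20% of €4396 = €879.20. Traveler pays €1754.20; OOP now €1754.20. Insurer: €5271 − €1754.20 = €3516.80.
Claim 2 (€182): 20% coinsurance on €182 = €36.40. Cost to traveler: €36.40. OOP to date €1790.60. Plan pays €182 − €36.40 = €145.60.
Claim 3 (€1494): deductible already satisfied, so traveler's share is 20% × €1494 = €298.80. Traveler owes €298.80 (running OOP €2089.40). Plan pays €1494 − €298.80 = €1195.20.
Claim 4 (€3819): deductible met; 20% of €3819 = €763.80. That would push OOP to €2853.20, over the €2550 cap, so traveler pays €2550 − €2089.40 = €460.60. Plan pays €3819 − €460.60 = €3358.40.

€3358.40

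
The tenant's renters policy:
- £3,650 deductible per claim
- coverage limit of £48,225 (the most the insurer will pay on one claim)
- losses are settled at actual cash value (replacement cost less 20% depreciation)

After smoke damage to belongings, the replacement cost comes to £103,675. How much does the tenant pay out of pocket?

£55,450

At 20% depreciation, ACV = £103,675 − £20,735 = £82,940.
Less the £3,650 deductible: £82,940 − £3,650 = £79,290.
£79,290 exceeds the £48,225 limit, so the insurer pays the limit: £48,225.
Tenant's share is the uncovered remainder: £103,675 − £48,225 = £55,450.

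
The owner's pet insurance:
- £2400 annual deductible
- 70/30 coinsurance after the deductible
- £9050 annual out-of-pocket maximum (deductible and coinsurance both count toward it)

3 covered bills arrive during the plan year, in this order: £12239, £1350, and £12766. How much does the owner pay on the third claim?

£3293.30

Bill 1, £12239: deductible takes £2400, £9839 remains; 30% of £9839 = £2951.70. Owner owes £5351.70 (running OOP £5351.70).
Bill 2, £1350: deductible met; 30% of £1350 = £405. Owner pays £405; OOP now £5756.70.
Bill 3, £12766: deductible met; 30% of £12766 = £3829.80. Adding that to £5756.70 gives £9586.50, past the £9050 cap; owner pays only £9050 − £5756.70 = £3293.30.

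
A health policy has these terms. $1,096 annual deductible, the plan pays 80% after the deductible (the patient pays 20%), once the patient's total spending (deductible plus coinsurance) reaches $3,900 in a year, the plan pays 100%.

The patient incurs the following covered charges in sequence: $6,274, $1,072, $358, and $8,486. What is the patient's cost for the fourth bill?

$1,482.40

#1 ($6,274): $1,096 to deductible, leaving $5,178; 20% of $5,178 = $1,035.60. Patient owes $2,131.60 (running OOP $2,131.60).
#2 ($1,072): deductible met; 20% of $1,072 = $214.40. Cost to patient: $214.40. OOP to date $2,346.
#3 ($358): deductible met; 20% of $358 = $71.60. Cost to patient: $71.60. OOP to date $2,417.60.
#4 ($8,486): deductible met; 20% of $8,486 = $1,697.20. Adding that to $2,417.60 gives $4,114.80, past the $3,900 cap; patient pays only $3,900 − $2,417.60 = $1,482.40.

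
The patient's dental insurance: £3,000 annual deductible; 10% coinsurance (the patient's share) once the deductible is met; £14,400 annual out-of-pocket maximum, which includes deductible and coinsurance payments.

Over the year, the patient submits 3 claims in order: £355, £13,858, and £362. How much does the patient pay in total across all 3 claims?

£4,157.50

Claim 1 — £355: fully absorbed by the deductible. Patient owes £355 (running OOP £355).
Claim 2 — £13,858: £2,645 finishes the deductible; £11,213 goes to coinsurance; patient's 10% is £1,121.30. Patient owes £3,766.30 (running OOP £4,121.30).
Claim 3 — £362: deductible already satisfied, so patient's share is 10% × £362 = £36.20. Cost to patient: £36.20. OOP to date £4,157.50.
Total paid by the patient: £355 + £3,766.30 + £36.20 = £4,157.50.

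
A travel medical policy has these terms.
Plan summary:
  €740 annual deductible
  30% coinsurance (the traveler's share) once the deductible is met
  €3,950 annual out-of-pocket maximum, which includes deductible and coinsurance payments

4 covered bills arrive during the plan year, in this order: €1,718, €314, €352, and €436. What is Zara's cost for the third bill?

#1 (€1,718): deductible takes €740, €978 remains; 30% of €978 = €293.40. Traveler pays €1,033.40; OOP now €1,033.40.
#2 (€314): deductible met; 30% of €314 = €94.20. Traveler owes €94.20 (running OOP €1,127.60).
#3 (€352): deductible met; 30% of €352 = €105.60. Traveler owes €105.60 (running OOP €1,233.20).

€105.60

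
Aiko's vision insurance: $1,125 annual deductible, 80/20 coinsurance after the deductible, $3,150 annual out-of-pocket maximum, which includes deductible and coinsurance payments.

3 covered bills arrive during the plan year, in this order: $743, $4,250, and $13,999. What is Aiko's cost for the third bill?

$1,251.40

Bill 1, $743: all of it applies to the deductible. Cost to member: $743. OOP to date $743.
Bill 2, $4,250: deductible takes $382, $3,868 remains; 20% of $3,868 = $773.60. Cost to member: $1,155.60. OOP to date $1,898.60.
Bill 3, $13,999: deductible already satisfied, so member's share is 20% × $13,999 = $2,799.80. Adding that to $1,898.60 gives $4,698.40, past the $3,150 cap; member pays only $3,150 − $1,898.60 = $1,251.40.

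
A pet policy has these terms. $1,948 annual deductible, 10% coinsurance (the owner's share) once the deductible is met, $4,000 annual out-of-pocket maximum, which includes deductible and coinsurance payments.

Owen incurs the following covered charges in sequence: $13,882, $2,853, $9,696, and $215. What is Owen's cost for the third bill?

#1 ($13,882): deductible takes $1,948, $11,934 remains; 10% of $11,934 = $1,193.40. Owner pays $3,141.40; OOP now $3,141.40.
#2 ($2,853): deductible met; 10% of $2,853 = $285.30. Owner pays $285.30; OOP now $3,426.70.
#3 ($9,696): 10% coinsurance on $9,696 = $969.60. OOP would hit $4,396.30 > $4,000, so the cap limits the owner to $4,000 − $3,426.70 = $573.30.

$573.30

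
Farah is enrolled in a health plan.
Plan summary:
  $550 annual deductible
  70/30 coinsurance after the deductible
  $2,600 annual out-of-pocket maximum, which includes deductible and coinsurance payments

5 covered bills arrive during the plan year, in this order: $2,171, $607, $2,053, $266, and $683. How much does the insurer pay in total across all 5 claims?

Claim 1 — $2,171: $550 to deductible, leaving $1,621; patient's 30% is $486.30. Cost to patient: $1,036.30. OOP to date $1,036.30. Insurer: $2,171 − $1,036.30 = $1,134.70.
Claim 2 — $607: 30% coinsurance on $607 = $182.10. Patient owes $182.10 (running OOP $1,218.40). Insurer: $607 − $182.10 = $424.90.
Claim 3 — $2,053: 30% coinsurance on $2,053 = $615.90. Patient pays $615.90; OOP now $1,834.30. Plan pays $2,053 − $615.90 = $1,437.10.
Claim 4 — $266: deductible met; 30% of $266 = $79.80. Patient pays $79.80; OOP now $1,914.10. Insurer: $266 − $79.80 = $186.20.
Claim 5 — $683: deductible met; 30% of $683 = $204.90. Patient owes $204.90 (running OOP $2,119). Plan pays $683 − $204.90 = $478.10.
Insurer total: $1,134.70 + $424.90 + $1,437.10 + $186.20 + $478.10 = $3,661.

$3,661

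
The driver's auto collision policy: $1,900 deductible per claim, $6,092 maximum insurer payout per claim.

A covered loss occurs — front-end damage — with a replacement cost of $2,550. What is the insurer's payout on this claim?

$650

After the deductible, $2,550 − $1,900 = $650 remains.
$650 ≤ $6,092, so the limit doesn't bind; insurer pays $650.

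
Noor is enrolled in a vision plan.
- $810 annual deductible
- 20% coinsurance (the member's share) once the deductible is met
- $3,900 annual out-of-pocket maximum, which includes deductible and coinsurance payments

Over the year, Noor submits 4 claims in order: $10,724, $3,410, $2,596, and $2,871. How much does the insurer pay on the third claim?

$2,170.80

#1 ($10,724): deductible takes $810, $9,914 remains; coinsurance $9,914 × 20% = $1,982.80. Member owes $2,792.80 (running OOP $2,792.80). Plan pays $10,724 − $2,792.80 = $7,931.20.
#2 ($3,410): 20% coinsurance on $3,410 = $682. Cost to member: $682. OOP to date $3,474.80. Insurer: $3,410 − $682 = $2,728.
#3 ($2,596): 20% coinsurance on $2,596 = $519.20. Adding that to $3,474.80 gives $3,994, past the $3,900 cap; member pays only $3,900 − $3,474.80 = $425.20. Plan pays $2,596 − $425.20 = $2,170.80.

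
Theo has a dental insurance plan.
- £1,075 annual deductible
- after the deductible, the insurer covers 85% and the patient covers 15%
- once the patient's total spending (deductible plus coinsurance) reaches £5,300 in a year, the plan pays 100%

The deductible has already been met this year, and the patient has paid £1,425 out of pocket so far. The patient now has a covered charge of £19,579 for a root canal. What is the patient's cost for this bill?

£2,936.85

With the deductible met, the entire £19,579 is subject to coinsurance.
Patient's 15% share of £19,579 is £2,936.85.
Year-to-date out-of-pocket becomes £1,425 + £2,936.85 = £4,361.85, still under the £5,300 maximum, so no cap applies.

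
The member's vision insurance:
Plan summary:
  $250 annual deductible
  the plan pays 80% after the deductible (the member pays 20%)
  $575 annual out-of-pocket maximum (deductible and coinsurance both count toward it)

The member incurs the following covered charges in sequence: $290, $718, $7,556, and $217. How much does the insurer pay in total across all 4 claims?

Claim 1 — $290: deductible takes $250, $40 remains; coinsurance $40 × 20% = $8. Member pays $258; OOP now $258. Plan pays $290 − $258 = $32.
Claim 2 — $718: deductible met; 20% of $718 = $143.60. Member pays $143.60; OOP now $401.60. Plan pays $718 − $143.60 = $574.40.
Claim 3 — $7,556: 20% coinsurance on $7,556 = $1,511.20. That would push OOP to $1,912.80, over the $575 cap, so member pays $575 − $401.60 = $173.40. Plan pays $7,556 − $173.40 = $7,382.60.
Claim 4 — $217: deductible already satisfied, so member's share is 20% × $217 = $43.40. OOP would hit $618.40 > $575, so the cap limits the member to $575 − $575 = $0. Plan pays $217 − $0 = $217.
Insurer total: $32 + $574.40 + $7,382.60 + $217 = $8,206.

$8,206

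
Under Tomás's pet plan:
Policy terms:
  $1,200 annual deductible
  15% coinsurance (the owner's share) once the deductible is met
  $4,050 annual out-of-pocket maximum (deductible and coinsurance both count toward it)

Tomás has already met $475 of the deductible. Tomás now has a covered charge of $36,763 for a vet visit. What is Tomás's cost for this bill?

$475 of the $1,200 deductible is already met, leaving $725.
The remaining $36,038 (= $36,763 − $725) moves to coinsurance.
Coinsurance: $36,038 × 15% = $5,405.70.
Owner responsibility before any cap: $725 + $5,405.70 = $6,130.70.
Adding $6,130.70 to the $475 already spent would give $6,605.70, which exceeds the $4,050 cap; the owner pays just $4,050 − $475 = $3,575.

$3,575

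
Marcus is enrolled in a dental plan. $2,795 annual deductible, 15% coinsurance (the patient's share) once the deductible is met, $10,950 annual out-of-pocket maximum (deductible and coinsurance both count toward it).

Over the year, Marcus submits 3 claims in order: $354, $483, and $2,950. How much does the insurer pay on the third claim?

Bill 1, $354: fully absorbed by the deductible. Patient owes $354 (running OOP $354). Plan pays $354 − $354 = $0.
Bill 2, $483: fully absorbed by the deductible. Patient owes $483 (running OOP $837). Plan pays $483 − $483 = $0.
Bill 3, $2,950: $1,958 to deductible, leaving $992; 15% of $992 = $148.80. Cost to patient: $2,106.80. OOP to date $2,943.80. Insurer: $2,950 − $2,106.80 = $843.20.

$843.20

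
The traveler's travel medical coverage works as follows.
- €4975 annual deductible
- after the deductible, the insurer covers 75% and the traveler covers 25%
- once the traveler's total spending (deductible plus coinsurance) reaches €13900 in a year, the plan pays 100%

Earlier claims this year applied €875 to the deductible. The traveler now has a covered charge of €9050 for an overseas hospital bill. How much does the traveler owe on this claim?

€5337.50

€875 of the €4975 deductible is already met, leaving €4100.
The remaining €4950 (= €9050 − €4100) moves to coinsurance.
25% of €4950 = €1237.50 falls to the traveler.
So the traveler owes €4100 + €1237.50 = €5337.50 before any cap.
Year-to-date out-of-pocket becomes €875 + €5337.50 = €6212.50, still under the €13900 maximum, so no cap applies.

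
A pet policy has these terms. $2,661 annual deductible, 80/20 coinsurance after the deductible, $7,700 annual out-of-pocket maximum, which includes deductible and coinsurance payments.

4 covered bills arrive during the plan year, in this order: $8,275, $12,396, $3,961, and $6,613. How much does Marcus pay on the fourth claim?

#1 ($8,275): $2,661 to deductible, leaving $5,614; coinsurance $5,614 × 20% = $1,122.80. Owner pays $3,783.80; OOP now $3,783.80.
#2 ($12,396): deductible already satisfied, so owner's share is 20% × $12,396 = $2,479.20. Owner owes $2,479.20 (running OOP $6,263).
#3 ($3,961): 20% coinsurance on $3,961 = $792.20. Owner pays $792.20; OOP now $7,055.20.
#4 ($6,613): deductible already satisfied, so owner's share is 20% × $6,613 = $1,322.60. That would push OOP to $8,377.80, over the $7,700 cap, so owner pays $7,700 − $7,055.20 = $644.80.

$644.80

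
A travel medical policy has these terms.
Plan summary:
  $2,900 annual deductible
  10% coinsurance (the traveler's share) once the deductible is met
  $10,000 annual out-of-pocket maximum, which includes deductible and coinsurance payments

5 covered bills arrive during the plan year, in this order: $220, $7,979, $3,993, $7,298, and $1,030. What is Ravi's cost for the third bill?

Bill 1, $220: fully absorbed by the deductible. Traveler pays $220; OOP now $220.
Bill 2, $7,979: deductible takes $2,680, $5,299 remains; coinsurance $5,299 × 10% = $529.90. Traveler owes $3,209.90 (running OOP $3,429.90).
Bill 3, $3,993: deductible already satisfied, so traveler's share is 10% × $3,993 = $399.30. Cost to traveler: $399.30. OOP to date $3,829.20.

$399.30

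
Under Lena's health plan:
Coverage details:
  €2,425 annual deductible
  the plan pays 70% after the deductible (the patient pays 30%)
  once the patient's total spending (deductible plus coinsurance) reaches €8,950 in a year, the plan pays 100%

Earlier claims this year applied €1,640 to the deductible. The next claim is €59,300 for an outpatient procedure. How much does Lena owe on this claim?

€7,310

Remaining deductible: €2,425 − €1,640 = €785.
After the €785 deductible portion, €59,300 − €785 = €58,515 is subject to coinsurance.
30% of €58,515 = €17,554.50 falls to the patient.
So the patient owes €785 + €17,554.50 = €18,339.50 before any cap.
Year-to-date out-of-pocket would reach €1,640 + €18,339.50 = €19,979.50, above the €8,950 maximum, so the patient pays only €8,950 − €1,640 = €7,310.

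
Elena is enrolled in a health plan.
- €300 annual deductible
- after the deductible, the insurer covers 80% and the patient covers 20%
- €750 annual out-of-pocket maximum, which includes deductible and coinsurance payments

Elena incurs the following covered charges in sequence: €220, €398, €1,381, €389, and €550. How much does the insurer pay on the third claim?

€1,104.80

Bill 1, €220: fully absorbed by the deductible. Patient pays €220; OOP now €220. Plan pays €220 − €220 = €0.
Bill 2, €398: €80 to deductible, leaving €318; 20% of €318 = €63.60. Patient owes €143.60 (running OOP €363.60). Insurer: €398 − €143.60 = €254.40.
Bill 3, €1,381: deductible already satisfied, so patient's share is 20% × €1,381 = €276.20. Patient owes €276.20 (running OOP €639.80). Insurer: €1,381 − €276.20 = €1,104.80.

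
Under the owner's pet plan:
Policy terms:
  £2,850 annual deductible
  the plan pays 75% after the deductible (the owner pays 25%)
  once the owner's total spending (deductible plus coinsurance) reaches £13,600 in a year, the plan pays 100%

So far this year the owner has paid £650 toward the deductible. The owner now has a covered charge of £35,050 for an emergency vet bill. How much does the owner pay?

Deductible still to meet: £2,850 − £650 = £2,200.
That leaves £35,050 − £2,200 = £32,850 for coinsurance.
Owner's 25% share of £32,850 is £8,212.50.
That puts the owner's cost at £2,200 + £8,212.50 = £10,412.50 before any cap.
Year-to-date out-of-pocket becomes £650 + £10,412.50 = £11,062.50, still under the £13,600 maximum, so no cap applies.

£10,412.50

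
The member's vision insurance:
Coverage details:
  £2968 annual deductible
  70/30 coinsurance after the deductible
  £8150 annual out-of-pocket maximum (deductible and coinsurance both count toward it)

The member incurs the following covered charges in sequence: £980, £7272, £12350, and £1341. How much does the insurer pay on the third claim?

£8753.20

Claim 1 — £980: all of it applies to the deductible. Cost to member: £980. OOP to date £980. Plan pays £980 − £980 = £0.
Claim 2 — £7272: deductible takes £1988, £5284 remains; member's 30% is £1585.20. Member owes £3573.20 (running OOP £4553.20). Plan pays £7272 − £3573.20 = £3698.80.
Claim 3 — £12350: deductible met; 30% of £12350 = £3705. Adding that to £4553.20 gives £8258.20, past the £8150 cap; member pays only £8150 − £4553.20 = £3596.80. Plan pays £12350 − £3596.80 = £8753.20.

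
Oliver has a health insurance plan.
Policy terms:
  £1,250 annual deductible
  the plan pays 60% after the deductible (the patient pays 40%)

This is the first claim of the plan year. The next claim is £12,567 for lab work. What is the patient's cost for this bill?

£5,776.80

Nothing has been paid toward the £1,250 deductible, so the first £1,250 of this charge is applied there.
The remaining £11,317 (= £12,567 − £1,250) moves to coinsurance.
Patient's 40% share of £11,317 is £4,526.80.
That puts the patient's cost at £1,250 + £4,526.80 = £5,776.80.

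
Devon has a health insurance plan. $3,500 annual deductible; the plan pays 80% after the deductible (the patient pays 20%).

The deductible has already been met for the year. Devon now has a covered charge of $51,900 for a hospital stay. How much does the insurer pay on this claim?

With the deductible met, the entire $51,900 is subject to coinsurance.
Patient's 20% share of $51,900 is $10,380.
The insurer covers the remainder: $51,900 − $10,380 = $41,520.

$41,520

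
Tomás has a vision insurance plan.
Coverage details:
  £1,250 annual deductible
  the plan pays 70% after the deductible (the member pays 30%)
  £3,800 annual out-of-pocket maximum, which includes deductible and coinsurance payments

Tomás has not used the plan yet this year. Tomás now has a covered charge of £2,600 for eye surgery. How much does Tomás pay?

£1,655

Nothing has been paid toward the £1,250 deductible, so the first £1,250 of this charge is applied there.
That leaves £2,600 − £1,250 = £1,350 for coinsurance.
Member's 30% share of £1,350 is £405.
Member responsibility before any cap: £1,250 + £405 = £1,655.
Total out-of-pocket so far would be £0 + £1,655 = £1,655, below the £3,800 cap — no reduction.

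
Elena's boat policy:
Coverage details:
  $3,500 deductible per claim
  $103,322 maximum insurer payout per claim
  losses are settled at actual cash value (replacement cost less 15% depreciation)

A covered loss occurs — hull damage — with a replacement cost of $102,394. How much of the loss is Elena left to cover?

At 15% depreciation, ACV = $102,394 − $15,359.10 = $87,034.90.
Subtract the deductible: $87,034.90 − $3,500 = $83,534.90.
$83,534.90 is within the $103,322 limit, so the insurer pays $83,534.90.
Owner's share is the uncovered remainder: $102,394 − $83,534.90 = $18,859.10.

$18,859.10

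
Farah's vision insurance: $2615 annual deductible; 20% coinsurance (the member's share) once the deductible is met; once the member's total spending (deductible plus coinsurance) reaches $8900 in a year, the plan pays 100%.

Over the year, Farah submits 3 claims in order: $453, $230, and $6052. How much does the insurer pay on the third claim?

$3296

Claim 1 ($453): fully absorbed by the deductible. Member pays $453; OOP now $453. Plan pays $453 − $453 = $0.
Claim 2 ($230): all of it applies to the deductible. Member owes $230 (running OOP $683). Plan pays $230 − $230 = $0.
Claim 3 ($6052): $1932 to deductible, leaving $4120; coinsurance $4120 × 20% = $824. Cost to member: $2756. OOP to date $3439. Plan pays $6052 − $2756 = $3296.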